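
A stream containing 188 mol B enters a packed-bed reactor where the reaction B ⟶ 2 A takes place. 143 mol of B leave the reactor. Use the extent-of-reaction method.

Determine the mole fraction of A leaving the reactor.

For B: n = n₀ − 1ξ → 143 = 188 − 1ξ, giving ξ = 45 mol.
Outlet amounts (n = n₀ + ν ξ):
  B: 188 − 1(45) = 143
  A: 0 + 2(45) = 90
Total out = 233 mol; y_A = 90 / 233 = 0.3863.

0.386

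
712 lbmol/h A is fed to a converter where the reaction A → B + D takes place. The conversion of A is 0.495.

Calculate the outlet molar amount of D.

A reacted = 0.495 × 712 = 352.4 lbmol/h; ν_A = −1, so ξ = 352.4/1 = 352.4 lbmol/h.
Outlet amounts (n = n₀ + ν ξ):
  A: 712 − 1(352.4) = 359.6
  B: 0 + 1(352.4) = 352.4
  D: 0 + 1(352.4) = 352.4

352 lbmol/h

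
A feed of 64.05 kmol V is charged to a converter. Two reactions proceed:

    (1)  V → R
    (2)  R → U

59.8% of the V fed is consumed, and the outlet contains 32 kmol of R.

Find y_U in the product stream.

0.0984

Conversion of V: V consumed = 1ξ₁ = 0.598 × 64.05 → ξ₁ = 38.3 kmol.
R balance: n_R = 0 + 1ξ₁ − 1ξ₂ = 32 → ξ₂ = (1·38.3 − 32)/1 = 6.302 kmol.
Outlet amounts (n = n₀ + Σ ν·ξ):
  V: 64.05 − 1(38.3) = 25.75
  R: 0 + 1(38.3) − 1(6.302) = 32
  U: 0 + 1(6.302) = 6.302
Total out = 64.05 kmol; y_U = 6.302 / 64.05 = 0.09839.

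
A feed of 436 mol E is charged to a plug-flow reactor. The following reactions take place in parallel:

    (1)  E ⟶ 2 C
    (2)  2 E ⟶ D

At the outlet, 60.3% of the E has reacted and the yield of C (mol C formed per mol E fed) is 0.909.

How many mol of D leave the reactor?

32.4 mol

Yield of C: 2ξ₁ / 436 = 0.909 → ξ₁ = 198.2 mol.
Conversion of E: 1ξ₁ + 2ξ₂ = 0.603 × 436 = 262.9 → ξ₂ = 32.37 mol.
Outlet amounts (n = n₀ + Σ ν·ξ):
  E: 436 − 1(198.2) − 2(32.37) = 173.1
  C: 0 + 2(198.2) = 396.3
  D: 0 + 1(32.37) = 32.37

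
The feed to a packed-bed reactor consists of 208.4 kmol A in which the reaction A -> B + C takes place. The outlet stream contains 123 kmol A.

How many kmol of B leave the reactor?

85.4 kmol

For A: n = n₀ − 1ξ → 123 = 208.4 − 1ξ, giving ξ = 85.4 kmol.
Outlet amounts (n = n₀ + ν ξ):
  A: 208.4 − 1(85.4) = 123
  B: 0 + 1(85.4) = 85.4
  C: 0 + 1(85.4) = 85.4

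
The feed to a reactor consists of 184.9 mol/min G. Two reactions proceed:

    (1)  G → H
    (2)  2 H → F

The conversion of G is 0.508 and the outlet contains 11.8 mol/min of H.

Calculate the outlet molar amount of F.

41.1 mol/min

Conversion of G: G consumed = 1ξ₁ = 0.508 × 184.9 → ξ₁ = 93.93 mol/min.
H balance: n_H = 0 + 1ξ₁ − 2ξ₂ = 11.8 → ξ₂ = (1·93.93 − 11.8)/2 = 41.06 mol/min.
Outlet amounts (n = n₀ + Σ ν·ξ):
  G: 184.9 − 1(93.93) = 90.97
  H: 0 + 1(93.93) − 2(41.06) = 11.8
  F: 0 + 1(41.06) = 41.06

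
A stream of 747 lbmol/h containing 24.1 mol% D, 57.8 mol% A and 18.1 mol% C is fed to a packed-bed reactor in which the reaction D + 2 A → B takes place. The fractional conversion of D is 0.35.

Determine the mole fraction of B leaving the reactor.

0.101

D reacted = 0.35 × 180 = 63.01 lbmol/h; ν_D = −1, so ξ = 63.01/1 = 63.01 lbmol/h.
Outlet amounts (n = n₀ + ν ξ):
  D: 180 − 1(63.01) = 117
  A: 431.8 − 2(63.01) = 305.7
  B: 0 + 1(63.01) = 63.01
  C: 135.2 (inert)
Total out = 621 lbmol/h; y_B = 63.01 / 621 = 0.1015.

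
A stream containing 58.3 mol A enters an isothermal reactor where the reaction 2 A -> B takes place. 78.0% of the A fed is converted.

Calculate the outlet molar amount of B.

A reacted = 0.78 × 58.3 = 45.47 mol; ν_A = −2, so ξ = 45.47/2 = 22.74 mol.
Outlet amounts (n = n₀ + ν ξ):
  A: 58.3 − 2(22.74) = 12.83
  B: 0 + 1(22.74) = 22.74

22.7 mol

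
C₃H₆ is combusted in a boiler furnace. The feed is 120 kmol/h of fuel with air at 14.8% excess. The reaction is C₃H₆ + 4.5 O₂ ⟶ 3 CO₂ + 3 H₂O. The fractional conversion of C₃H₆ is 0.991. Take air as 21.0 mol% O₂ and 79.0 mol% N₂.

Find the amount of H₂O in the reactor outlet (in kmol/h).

357 kmol/h

Stoichiometric O₂ = 4.5 × 120 = 540 kmol/h; O₂ fed = 540 × 1.148 = 619.9 kmol/h.
N₂ fed = 619.9 × 79/21 = 2332 kmol/h.
Fuel reacted = 0.991 × 120 → ξ = 118.9 kmol/h.
Outlet (n = n₀ + ν ξ):
  C₃H₆: 120 − 1(118.9) = 1.08
  O₂: 619.9 − 4.5(118.9) = 84.78
  N₂: 2332 (inert)
  CO₂: 0 + 3(118.9) = 356.8
  H₂O: 0 + 3(118.9) = 356.8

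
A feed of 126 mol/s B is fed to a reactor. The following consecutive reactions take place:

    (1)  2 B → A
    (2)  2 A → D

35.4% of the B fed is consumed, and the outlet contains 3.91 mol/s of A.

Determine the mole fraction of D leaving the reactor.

Conversion of B: B consumed = 2ξ₁ = 0.354 × 126 → ξ₁ = 22.3 mol/s.
A balance: n_A = 0 + 1ξ₁ − 2ξ₂ = 3.91 → ξ₂ = (1·22.3 − 3.91)/2 = 9.196 mol/s.
Outlet amounts (n = n₀ + Σ ν·ξ):
  B: 126 − 2(22.3) = 81.4
  A: 0 + 1(22.3) − 2(9.196) = 3.91
  D: 0 + 1(9.196) = 9.196
Total out = 94.5 mol/s; y_D = 9.196 / 94.5 = 0.09731.

0.0973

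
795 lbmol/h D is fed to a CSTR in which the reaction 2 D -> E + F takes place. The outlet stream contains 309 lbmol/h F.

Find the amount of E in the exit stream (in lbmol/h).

309 lbmol/h

For F: n = n₀ + 1ξ → 309 = 0 + 1ξ, giving ξ = 309 lbmol/h.
Outlet amounts (n = n₀ + ν ξ):
  D: 795 − 2(309) = 177
  E: 0 + 1(309) = 309
  F: 0 + 1(309) = 309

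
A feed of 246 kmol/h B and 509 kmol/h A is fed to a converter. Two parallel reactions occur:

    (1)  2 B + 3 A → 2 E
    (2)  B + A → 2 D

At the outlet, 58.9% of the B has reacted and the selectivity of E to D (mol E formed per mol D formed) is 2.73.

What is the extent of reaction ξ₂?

Conversion of B: B consumed = 0.589 × 246 = 144.9 kmol/h = 2ξ₁ + 1ξ₂.
Selectivity: 2ξ₁ / (2ξ₂) = 2.73 → ξ₁ = 2.73 ξ₂.
Substitute: (2·2.73 + 1) ξ₂ = 144.9 → ξ₂ = 22.43 kmol/h, ξ₁ = 61.23 kmol/h.
Outlet amounts (n = n₀ + Σ ν·ξ):
  B: 246 − 2(61.23) − 1(22.43) = 101.1
  A: 509 − 3(61.23) − 1(22.43) = 302.9
  E: 0 + 2(61.23) = 122.5
  D: 0 + 2(22.43) = 44.86

ξ₂ = 22.4 kmol/h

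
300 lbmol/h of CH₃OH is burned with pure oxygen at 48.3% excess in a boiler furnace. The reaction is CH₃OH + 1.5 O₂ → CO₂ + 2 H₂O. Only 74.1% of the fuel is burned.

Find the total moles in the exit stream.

1080 lbmol/h

Stoichiometric O₂ = 1.5 × 300 = 450 lbmol/h; O₂ fed = 450 × 1.483 = 667.4 lbmol/h.
Fuel reacted = 0.741 × 300 → ξ = 222.3 lbmol/h.
Outlet (n = n₀ + ν ξ):
  CH₃OH: 300 − 1(222.3) = 77.7
  O₂: 667.4 − 1.5(222.3) = 333.9
  CO₂: 0 + 1(222.3) = 222.3
  H₂O: 0 + 2(222.3) = 444.6
Total out = 77.7 + 333.9 + 222.3 + 444.6 = 1078 lbmol/h.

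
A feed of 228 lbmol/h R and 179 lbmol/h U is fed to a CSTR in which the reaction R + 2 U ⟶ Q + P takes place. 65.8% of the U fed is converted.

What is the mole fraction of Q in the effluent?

0.169

U reacted = 0.658 × 179 = 117.8 lbmol/h; ν_U = −2, so ξ = 117.8/2 = 58.89 lbmol/h.
Outlet amounts (n = n₀ + ν ξ):
  R: 228 − 1(58.89) = 169.1
  U: 179 − 2(58.89) = 61.22
  Q: 0 + 1(58.89) = 58.89
  P: 0 + 1(58.89) = 58.89
Total out = 348.1 lbmol/h; y_Q = 58.89 / 348.1 = 0.1692.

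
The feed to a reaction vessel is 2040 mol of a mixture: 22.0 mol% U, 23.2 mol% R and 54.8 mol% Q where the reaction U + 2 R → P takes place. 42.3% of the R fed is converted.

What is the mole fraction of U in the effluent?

R reacted = 0.423 × 473.3 = 200.2 mol; ν_R = −2, so ξ = 200.2/2 = 100.1 mol.
Outlet amounts (n = n₀ + ν ξ):
  U: 448.8 − 1(100.1) = 348.7
  R: 473.3 − 2(100.1) = 273.1
  P: 0 + 1(100.1) = 100.1
  Q: 1118 (inert)
Total out = 1840 mol; y_U = 348.7 / 1840 = 0.1895.

0.19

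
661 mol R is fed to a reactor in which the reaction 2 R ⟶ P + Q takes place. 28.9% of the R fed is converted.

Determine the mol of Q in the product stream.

95.5 mol

R reacted = 0.289 × 661 = 191 mol; ν_R = −2, so ξ = 191/2 = 95.51 mol.
Outlet amounts (n = n₀ + ν ξ):
  R: 661 − 2(95.51) = 470
  P: 0 + 1(95.51) = 95.51
  Q: 0 + 1(95.51) = 95.51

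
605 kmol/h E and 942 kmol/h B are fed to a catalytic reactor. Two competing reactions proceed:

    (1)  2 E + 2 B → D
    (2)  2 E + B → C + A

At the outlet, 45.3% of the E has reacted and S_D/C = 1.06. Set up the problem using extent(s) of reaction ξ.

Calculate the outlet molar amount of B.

734 kmol/h

Conversion of E: E consumed = 0.453 × 605 = 274.1 kmol/h = 2ξ₁ + 2ξ₂.
Selectivity: 1ξ₁ / (1ξ₂) = 1.06 → ξ₁ = 1.06 ξ₂.
Substitute: (2·1.06 + 2) ξ₂ = 274.1 → ξ₂ = 66.52 kmol/h, ξ₁ = 70.51 kmol/h.
Outlet amounts (n = n₀ + Σ ν·ξ):
  E: 605 − 2(70.51) − 2(66.52) = 330.9
  B: 942 − 2(70.51) − 1(66.52) = 734.5
  D: 0 + 1(70.51) = 70.51
  C: 0 + 1(66.52) = 66.52
  A: 0 + 1(66.52) = 66.52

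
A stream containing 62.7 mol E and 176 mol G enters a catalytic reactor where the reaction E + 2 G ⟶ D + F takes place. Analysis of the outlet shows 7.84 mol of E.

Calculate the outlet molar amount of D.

54.9 mol

For E: n = n₀ − 1ξ → 7.84 = 62.7 − 1ξ, giving ξ = 54.86 mol.
Outlet amounts (n = n₀ + ν ξ):
  E: 62.7 − 1(54.86) = 7.84
  G: 176 − 2(54.86) = 66.28
  D: 0 + 1(54.86) = 54.86
  F: 0 + 1(54.86) = 54.86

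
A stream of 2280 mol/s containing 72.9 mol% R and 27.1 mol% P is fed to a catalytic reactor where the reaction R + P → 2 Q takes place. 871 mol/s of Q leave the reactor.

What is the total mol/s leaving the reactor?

2280 mol/s

For Q: n = n₀ + 2ξ → 871 = 0 + 2ξ, giving ξ = 435.5 mol/s.
Outlet amounts (n = n₀ + ν ξ):
  R: 1662 − 1(435.5) = 1227
  P: 617.9 − 1(435.5) = 182.4
  Q: 0 + 2(435.5) = 871
Total out = 1227 + 182.4 + 871 = 2280 mol/s.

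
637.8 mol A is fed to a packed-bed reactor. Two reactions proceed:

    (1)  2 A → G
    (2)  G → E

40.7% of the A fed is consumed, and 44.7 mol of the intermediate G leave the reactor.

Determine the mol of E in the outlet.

Conversion of A: A consumed = 2ξ₁ = 0.407 × 637.8 → ξ₁ = 129.8 mol.
G balance: n_G = 0 + 1ξ₁ − 1ξ₂ = 44.7 → ξ₂ = (1·129.8 − 44.7)/1 = 85.09 mol.
Outlet amounts (n = n₀ + Σ ν·ξ):
  A: 637.8 − 2(129.8) = 378.2
  G: 0 + 1(129.8) − 1(85.09) = 44.7
  E: 0 + 1(85.09) = 85.09

85.1 mol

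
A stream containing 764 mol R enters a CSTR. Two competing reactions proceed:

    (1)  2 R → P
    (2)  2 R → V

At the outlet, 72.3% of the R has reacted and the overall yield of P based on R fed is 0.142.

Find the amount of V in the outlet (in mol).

168 mol

Yield of P: 1ξ₁ / 764 = 0.142 → ξ₁ = 108.5 mol.
Conversion of R: 2ξ₁ + 2ξ₂ = 0.723 × 764 = 552.4 → ξ₂ = 167.7 mol.
Outlet amounts (n = n₀ + Σ ν·ξ):
  R: 764 − 2(108.5) − 2(167.7) = 211.6
  P: 0 + 1(108.5) = 108.5
  V: 0 + 1(167.7) = 167.7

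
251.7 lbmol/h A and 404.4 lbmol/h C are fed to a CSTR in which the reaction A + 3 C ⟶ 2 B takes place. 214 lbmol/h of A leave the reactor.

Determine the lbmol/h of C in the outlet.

For A: n = n₀ − 1ξ → 214 = 251.7 − 1ξ, giving ξ = 37.7 lbmol/h.
Outlet amounts (n = n₀ + ν ξ):
  A: 251.7 − 1(37.7) = 214
  C: 404.4 − 3(37.7) = 291.3
  B: 0 + 2(37.7) = 75.4

291 lbmol/h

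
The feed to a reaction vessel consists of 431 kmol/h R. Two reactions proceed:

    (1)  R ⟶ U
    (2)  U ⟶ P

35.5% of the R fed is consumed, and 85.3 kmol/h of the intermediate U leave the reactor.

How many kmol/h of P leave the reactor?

67.7 kmol/h

Conversion of R: R consumed = 1ξ₁ = 0.355 × 431 → ξ₁ = 153 kmol/h.
U balance: n_U = 0 + 1ξ₁ − 1ξ₂ = 85.3 → ξ₂ = (1·153 − 85.3)/1 = 67.7 kmol/h.
Outlet amounts (n = n₀ + Σ ν·ξ):
  R: 431 − 1(153) = 278
  U: 0 + 1(153) − 1(67.7) = 85.3
  P: 0 + 1(67.7) = 67.7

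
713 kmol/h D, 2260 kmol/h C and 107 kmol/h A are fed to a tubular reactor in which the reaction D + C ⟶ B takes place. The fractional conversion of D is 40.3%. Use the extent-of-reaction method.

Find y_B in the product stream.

0.103

D reacted = 0.403 × 713 = 287.3 kmol/h; ν_D = −1, so ξ = 287.3/1 = 287.3 kmol/h.
Outlet amounts (n = n₀ + ν ξ):
  D: 713 − 1(287.3) = 425.7
  C: 2260 − 1(287.3) = 1973
  B: 0 + 1(287.3) = 287.3
  A: 107 (inert)
Total out = 2793 kmol/h; y_B = 287.3 / 2793 = 0.1029.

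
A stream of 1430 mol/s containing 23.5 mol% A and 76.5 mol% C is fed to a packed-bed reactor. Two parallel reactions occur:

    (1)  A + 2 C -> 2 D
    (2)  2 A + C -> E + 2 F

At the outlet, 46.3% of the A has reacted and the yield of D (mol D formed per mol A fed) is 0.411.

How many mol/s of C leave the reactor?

913 mol/s

Yield of D: 2ξ₁ / 336.1 = 0.411 → ξ₁ = 69.06 mol/s.
Conversion of A: 1ξ₁ + 2ξ₂ = 0.463 × 336.1 = 155.6 → ξ₂ = 43.27 mol/s.
Outlet amounts (n = n₀ + Σ ν·ξ):
  A: 336.1 − 1(69.06) − 2(43.27) = 180.5
  C: 1094 − 2(69.06) − 1(43.27) = 912.6
  D: 0 + 2(69.06) = 138.1
  E: 0 + 1(43.27) = 43.27
  F: 0 + 2(43.27) = 86.53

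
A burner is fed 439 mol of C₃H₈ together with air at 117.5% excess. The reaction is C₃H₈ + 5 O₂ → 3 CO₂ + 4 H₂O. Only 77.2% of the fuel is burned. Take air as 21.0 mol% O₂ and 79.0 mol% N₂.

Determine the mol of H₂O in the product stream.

1360 mol

Stoichiometric O₂ = 5 × 439 = 2195 mol; O₂ fed = 2195 × 2.175 = 4774 mol.
N₂ fed = 4774 × 79/21 = 17960 mol.
Fuel reacted = 0.772 × 439 → ξ = 338.9 mol.
Outlet (n = n₀ + ν ξ):
  C₃H₈: 439 − 1(338.9) = 100.1
  O₂: 4774 − 5(338.9) = 3080
  N₂: 17960 (inert)
  CO₂: 0 + 3(338.9) = 1017
  H₂O: 0 + 4(338.9) = 1356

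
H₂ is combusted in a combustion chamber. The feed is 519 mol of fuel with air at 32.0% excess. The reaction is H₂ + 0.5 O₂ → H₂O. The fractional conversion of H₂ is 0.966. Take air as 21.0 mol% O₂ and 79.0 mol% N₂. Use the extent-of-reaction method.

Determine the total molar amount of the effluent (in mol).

Stoichiometric O₂ = 0.5 × 519 = 259.5 mol; O₂ fed = 259.5 × 1.320 = 342.5 mol.
N₂ fed = 342.5 × 79/21 = 1289 mol.
Fuel reacted = 0.966 × 519 → ξ = 501.4 mol.
Outlet (n = n₀ + ν ξ):
  H₂: 519 − 1(501.4) = 17.65
  O₂: 342.5 − 0.5(501.4) = 91.86
  N₂: 1289 (inert)
  H₂O: 0 + 1(501.4) = 501.4
Total out = 17.65 + 91.86 + 1289 + 501.4 = 1899 mol.

1900 mol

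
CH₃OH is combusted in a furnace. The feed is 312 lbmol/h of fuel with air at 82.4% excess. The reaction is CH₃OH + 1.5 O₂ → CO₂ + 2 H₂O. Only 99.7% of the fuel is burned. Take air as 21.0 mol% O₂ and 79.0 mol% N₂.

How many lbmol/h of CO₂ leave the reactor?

Stoichiometric O₂ = 1.5 × 312 = 468 lbmol/h; O₂ fed = 468 × 1.824 = 853.6 lbmol/h.
N₂ fed = 853.6 × 79/21 = 3211 lbmol/h.
Fuel reacted = 0.997 × 312 → ξ = 311.1 lbmol/h.
Outlet (n = n₀ + ν ξ):
  CH₃OH: 312 − 1(311.1) = 0.936
  O₂: 853.6 − 1.5(311.1) = 387
  N₂: 3211 (inert)
  CO₂: 0 + 1(311.1) = 311.1
  H₂O: 0 + 2(311.1) = 622.1

311 lbmol/h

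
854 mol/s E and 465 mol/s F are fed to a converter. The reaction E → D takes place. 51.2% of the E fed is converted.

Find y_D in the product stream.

0.331

E reacted = 0.512 × 854 = 437.2 mol/s; ν_E = −1, so ξ = 437.2/1 = 437.2 mol/s.
Outlet amounts (n = n₀ + ν ξ):
  E: 854 − 1(437.2) = 416.8
  D: 0 + 1(437.2) = 437.2
  F: 465 (inert)
Total out = 1319 mol/s; y_D = 437.2 / 1319 = 0.3315.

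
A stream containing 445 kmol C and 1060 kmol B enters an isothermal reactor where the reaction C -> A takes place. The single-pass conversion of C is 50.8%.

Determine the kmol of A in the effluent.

226 kmol

C reacted = 0.508 × 445 = 226.1 kmol; ν_C = −1, so ξ = 226.1/1 = 226.1 kmol.
Outlet amounts (n = n₀ + ν ξ):
  C: 445 − 1(226.1) = 218.9
  A: 0 + 1(226.1) = 226.1
  B: 1060 (inert)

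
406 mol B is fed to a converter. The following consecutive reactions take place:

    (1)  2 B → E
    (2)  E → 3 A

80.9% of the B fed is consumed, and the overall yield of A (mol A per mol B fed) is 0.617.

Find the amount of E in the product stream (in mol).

Conversion of B: B consumed = 2ξ₁ = 0.809 × 406 → ξ₁ = 164.2 mol.
Yield of A: 3ξ₂ / 406 = 0.617 → ξ₂ = 83.5 mol.
Outlet amounts (n = n₀ + Σ ν·ξ):
  B: 406 − 2(164.2) = 77.55
  E: 0 + 1(164.2) − 1(83.5) = 80.73
  A: 0 + 3(83.5) = 250.5

80.7 mol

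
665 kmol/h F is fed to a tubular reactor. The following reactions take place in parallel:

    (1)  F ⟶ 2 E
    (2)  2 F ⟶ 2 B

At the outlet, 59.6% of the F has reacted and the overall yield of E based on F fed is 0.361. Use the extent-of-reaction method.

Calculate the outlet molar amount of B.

276 kmol/h

Yield of E: 2ξ₁ / 665 = 0.361 → ξ₁ = 120 kmol/h.
Conversion of F: 1ξ₁ + 2ξ₂ = 0.596 × 665 = 396.3 → ξ₂ = 138.2 kmol/h.
Outlet amounts (n = n₀ + Σ ν·ξ):
  F: 665 − 1(120) − 2(138.2) = 268.7
  E: 0 + 2(120) = 240.1
  B: 0 + 2(138.2) = 276.3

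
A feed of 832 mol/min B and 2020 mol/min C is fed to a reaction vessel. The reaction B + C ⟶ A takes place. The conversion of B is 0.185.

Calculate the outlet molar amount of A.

154 mol/min

B reacted = 0.185 × 832 = 153.9 mol/min; ν_B = −1, so ξ = 153.9/1 = 153.9 mol/min.
Outlet amounts (n = n₀ + ν ξ):
  B: 832 − 1(153.9) = 678.1
  C: 2020 − 1(153.9) = 1866
  A: 0 + 1(153.9) = 153.9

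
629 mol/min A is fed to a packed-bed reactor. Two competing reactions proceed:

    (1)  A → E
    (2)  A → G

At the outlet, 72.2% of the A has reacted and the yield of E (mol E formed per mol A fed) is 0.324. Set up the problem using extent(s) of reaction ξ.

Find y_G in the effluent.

0.398

Yield of E: 1ξ₁ / 629 = 0.324 → ξ₁ = 203.8 mol/min.
Conversion of A: 1ξ₁ + 1ξ₂ = 0.722 × 629 = 454.1 → ξ₂ = 250.3 mol/min.
Outlet amounts (n = n₀ + Σ ν·ξ):
  A: 629 − 1(203.8) − 1(250.3) = 174.9
  E: 0 + 1(203.8) = 203.8
  G: 0 + 1(250.3) = 250.3
Total out = 629 mol/min; y_G = 250.3 / 629 = 0.398.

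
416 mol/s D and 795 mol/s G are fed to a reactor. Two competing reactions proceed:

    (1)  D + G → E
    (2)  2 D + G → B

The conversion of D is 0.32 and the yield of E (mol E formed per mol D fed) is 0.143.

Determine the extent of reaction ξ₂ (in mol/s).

Yield of E: 1ξ₁ / 416 = 0.143 → ξ₁ = 59.49 mol/s.
Conversion of D: 1ξ₁ + 2ξ₂ = 0.32 × 416 = 133.1 → ξ₂ = 36.82 mol/s.
Outlet amounts (n = n₀ + Σ ν·ξ):
  D: 416 − 1(59.49) − 2(36.82) = 282.9
  G: 795 − 1(59.49) − 1(36.82) = 698.7
  E: 0 + 1(59.49) = 59.49
  B: 0 + 1(36.82) = 36.82

ξ₂ = 36.8 mol/s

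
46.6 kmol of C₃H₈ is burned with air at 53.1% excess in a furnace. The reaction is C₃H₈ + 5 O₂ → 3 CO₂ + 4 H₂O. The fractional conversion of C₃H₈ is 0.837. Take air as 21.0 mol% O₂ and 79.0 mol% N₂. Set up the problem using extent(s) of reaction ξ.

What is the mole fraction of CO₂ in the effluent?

0.0656

Stoichiometric O₂ = 5 × 46.6 = 233 kmol; O₂ fed = 233 × 1.531 = 356.7 kmol.
N₂ fed = 356.7 × 79/21 = 1342 kmol.
Fuel reacted = 0.837 × 46.6 → ξ = 39 kmol.
Outlet (n = n₀ + ν ξ):
  C₃H₈: 46.6 − 1(39) = 7.596
  O₂: 356.7 − 5(39) = 161.7
  N₂: 1342 (inert)
  CO₂: 0 + 3(39) = 117
  H₂O: 0 + 4(39) = 156
Total out = 1784 kmol; y_CO₂ = 117 / 1784 = 0.06558.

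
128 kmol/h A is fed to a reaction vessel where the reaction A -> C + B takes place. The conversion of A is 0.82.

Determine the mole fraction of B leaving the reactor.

0.451

A reacted = 0.82 × 128 = 105 kmol/h; ν_A = −1, so ξ = 105/1 = 105 kmol/h.
Outlet amounts (n = n₀ + ν ξ):
  A: 128 − 1(105) = 23.04
  C: 0 + 1(105) = 105
  B: 0 + 1(105) = 105
Total out = 233 kmol/h; y_B = 105 / 233 = 0.4505.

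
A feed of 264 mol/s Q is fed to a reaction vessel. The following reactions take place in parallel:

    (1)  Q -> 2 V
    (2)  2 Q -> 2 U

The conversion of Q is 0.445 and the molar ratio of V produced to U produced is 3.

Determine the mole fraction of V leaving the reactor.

Conversion of Q: Q consumed = 0.445 × 264 = 117.5 mol/s = 1ξ₁ + 2ξ₂.
Selectivity: 2ξ₁ / (2ξ₂) = 3 → ξ₁ = 3 ξ₂.
Substitute: (1·3 + 2) ξ₂ = 117.5 → ξ₂ = 23.5 mol/s, ξ₁ = 70.49 mol/s.
Outlet amounts (n = n₀ + Σ ν·ξ):
  Q: 264 − 1(70.49) − 2(23.5) = 146.5
  V: 0 + 2(70.49) = 141
  U: 0 + 2(23.5) = 46.99
Total out = 334.5 mol/s; y_V = 141 / 334.5 = 0.4215.

0.421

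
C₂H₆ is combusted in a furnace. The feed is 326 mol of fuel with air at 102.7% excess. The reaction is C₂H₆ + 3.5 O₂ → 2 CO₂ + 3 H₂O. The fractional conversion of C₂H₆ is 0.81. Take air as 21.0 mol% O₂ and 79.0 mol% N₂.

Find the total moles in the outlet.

11500 mol

Stoichiometric O₂ = 3.5 × 326 = 1141 mol; O₂ fed = 1141 × 2.027 = 2313 mol.
N₂ fed = 2313 × 79/21 = 8701 mol.
Fuel reacted = 0.81 × 326 → ξ = 264.1 mol.
Outlet (n = n₀ + ν ξ):
  C₂H₆: 326 − 1(264.1) = 61.94
  O₂: 2313 − 3.5(264.1) = 1389
  N₂: 8701 (inert)
  CO₂: 0 + 2(264.1) = 528.1
  H₂O: 0 + 3(264.1) = 792.2
Total out = 61.94 + 1389 + 8701 + 528.1 + 792.2 = 11470 mol.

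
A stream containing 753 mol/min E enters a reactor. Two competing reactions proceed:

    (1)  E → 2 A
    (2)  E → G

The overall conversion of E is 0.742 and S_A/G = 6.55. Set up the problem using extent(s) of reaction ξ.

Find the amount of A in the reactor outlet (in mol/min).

Conversion of E: E consumed = 0.742 × 753 = 558.7 mol/min = 1ξ₁ + 1ξ₂.
Selectivity: 2ξ₁ / (1ξ₂) = 6.55 → ξ₁ = 3.275 ξ₂.
Substitute: (1·3.275 + 1) ξ₂ = 558.7 → ξ₂ = 130.7 mol/min, ξ₁ = 428 mol/min.
Outlet amounts (n = n₀ + Σ ν·ξ):
  E: 753 − 1(428) − 1(130.7) = 194.3
  A: 0 + 2(428) = 856.1
  G: 0 + 1(130.7) = 130.7

856 mol/min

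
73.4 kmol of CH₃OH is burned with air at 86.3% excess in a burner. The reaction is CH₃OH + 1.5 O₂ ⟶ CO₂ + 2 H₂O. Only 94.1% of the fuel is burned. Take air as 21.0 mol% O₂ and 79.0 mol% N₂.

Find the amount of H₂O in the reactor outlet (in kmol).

138 kmol

Stoichiometric O₂ = 1.5 × 73.4 = 110.1 kmol; O₂ fed = 110.1 × 1.863 = 205.1 kmol.
N₂ fed = 205.1 × 79/21 = 771.6 kmol.
Fuel reacted = 0.941 × 73.4 → ξ = 69.07 kmol.
Outlet (n = n₀ + ν ξ):
  CH₃OH: 73.4 − 1(69.07) = 4.331
  O₂: 205.1 − 1.5(69.07) = 101.5
  N₂: 771.6 (inert)
  CO₂: 0 + 1(69.07) = 69.07
  H₂O: 0 + 2(69.07) = 138.1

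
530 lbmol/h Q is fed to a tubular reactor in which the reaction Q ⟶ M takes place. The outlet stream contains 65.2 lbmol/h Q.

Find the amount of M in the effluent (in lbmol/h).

465 lbmol/h

For Q: n = n₀ − 1ξ → 65.2 = 530 − 1ξ, giving ξ = 464.8 lbmol/h.
Outlet amounts (n = n₀ + ν ξ):
  Q: 530 − 1(464.8) = 65.2
  M: 0 + 1(464.8) = 464.8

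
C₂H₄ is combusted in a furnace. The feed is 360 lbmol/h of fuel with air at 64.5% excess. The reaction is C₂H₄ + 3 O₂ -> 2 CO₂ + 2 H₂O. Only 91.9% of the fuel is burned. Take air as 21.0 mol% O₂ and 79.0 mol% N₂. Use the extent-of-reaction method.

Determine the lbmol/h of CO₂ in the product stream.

Stoichiometric O₂ = 3 × 360 = 1080 lbmol/h; O₂ fed = 1080 × 1.645 = 1777 lbmol/h.
N₂ fed = 1777 × 79/21 = 6683 lbmol/h.
Fuel reacted = 0.919 × 360 → ξ = 330.8 lbmol/h.
Outlet (n = n₀ + ν ξ):
  C₂H₄: 360 − 1(330.8) = 29.16
  O₂: 1777 − 3(330.8) = 784.1
  N₂: 6683 (inert)
  CO₂: 0 + 2(330.8) = 661.7
  H₂O: 0 + 2(330.8) = 661.7

662 lbmol/h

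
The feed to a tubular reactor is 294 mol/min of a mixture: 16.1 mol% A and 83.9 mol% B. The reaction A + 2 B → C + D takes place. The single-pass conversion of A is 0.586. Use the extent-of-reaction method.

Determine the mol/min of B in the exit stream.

191 mol/min

A reacted = 0.586 × 47.33 = 27.74 mol/min; ν_A = −1, so ξ = 27.74/1 = 27.74 mol/min.
Outlet amounts (n = n₀ + ν ξ):
  A: 47.33 − 1(27.74) = 19.6
  B: 246.7 − 2(27.74) = 191.2
  C: 0 + 1(27.74) = 27.74
  D: 0 + 1(27.74) = 27.74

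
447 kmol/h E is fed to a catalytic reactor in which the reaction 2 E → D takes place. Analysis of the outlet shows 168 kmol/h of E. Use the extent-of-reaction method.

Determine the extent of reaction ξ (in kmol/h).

For E: n = n₀ − 2ξ → 168 = 447 − 2ξ, giving ξ = 139.5 kmol/h.
Outlet amounts (n = n₀ + ν ξ):
  E: 447 − 2(139.5) = 168
  D: 0 + 1(139.5) = 139.5

ξ = 140 kmol/h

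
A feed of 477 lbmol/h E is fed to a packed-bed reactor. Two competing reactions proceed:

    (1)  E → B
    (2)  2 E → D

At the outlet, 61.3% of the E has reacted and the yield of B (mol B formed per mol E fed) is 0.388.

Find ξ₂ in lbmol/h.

Yield of B: 1ξ₁ / 477 = 0.388 → ξ₁ = 185.1 lbmol/h.
Conversion of E: 1ξ₁ + 2ξ₂ = 0.613 × 477 = 292.4 → ξ₂ = 53.66 lbmol/h.
Outlet amounts (n = n₀ + Σ ν·ξ):
  E: 477 − 1(185.1) − 2(53.66) = 184.6
  B: 0 + 1(185.1) = 185.1
  D: 0 + 1(53.66) = 53.66

ξ₂ = 53.7 lbmol/h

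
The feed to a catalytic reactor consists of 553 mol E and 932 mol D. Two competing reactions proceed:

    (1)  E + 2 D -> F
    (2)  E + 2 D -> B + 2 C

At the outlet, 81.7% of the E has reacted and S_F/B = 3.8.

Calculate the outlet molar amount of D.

Conversion of E: E consumed = 0.817 × 553 = 451.8 mol = 1ξ₁ + 1ξ₂.
Selectivity: 1ξ₁ / (1ξ₂) = 3.8 → ξ₁ = 3.8 ξ₂.
Substitute: (1·3.8 + 1) ξ₂ = 451.8 → ξ₂ = 94.13 mol, ξ₁ = 357.7 mol.
Outlet amounts (n = n₀ + Σ ν·ξ):
  E: 553 − 1(357.7) − 1(94.13) = 101.2
  D: 932 − 2(357.7) − 2(94.13) = 28.4
  F: 0 + 1(357.7) = 357.7
  B: 0 + 1(94.13) = 94.13
  C: 0 + 2(94.13) = 188.3

28.4 mol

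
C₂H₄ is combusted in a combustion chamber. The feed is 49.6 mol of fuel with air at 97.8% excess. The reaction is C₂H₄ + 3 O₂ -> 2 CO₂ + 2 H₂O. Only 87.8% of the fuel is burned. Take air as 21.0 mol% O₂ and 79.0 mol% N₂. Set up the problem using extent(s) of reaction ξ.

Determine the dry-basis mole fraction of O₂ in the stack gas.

Stoichiometric O₂ = 3 × 49.6 = 148.8 mol; O₂ fed = 148.8 × 1.978 = 294.3 mol.
N₂ fed = 294.3 × 79/21 = 1107 mol.
Fuel reacted = 0.878 × 49.6 → ξ = 43.55 mol.
Outlet (n = n₀ + ν ξ):
  C₂H₄: 49.6 − 1(43.55) = 6.051
  O₂: 294.3 − 3(43.55) = 163.7
  N₂: 1107 (inert)
  CO₂: 0 + 2(43.55) = 87.1
  H₂O: 0 + 2(43.55) = 87.1
Dry total = 1364 mol; y_O₂ (dry) = 163.7 / 1364 = 0.12.

0.12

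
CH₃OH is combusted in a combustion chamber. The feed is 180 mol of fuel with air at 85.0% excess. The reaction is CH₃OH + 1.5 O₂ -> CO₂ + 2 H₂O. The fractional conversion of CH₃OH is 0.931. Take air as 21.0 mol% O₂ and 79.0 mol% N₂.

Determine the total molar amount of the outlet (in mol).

2640 mol

Stoichiometric O₂ = 1.5 × 180 = 270 mol; O₂ fed = 270 × 1.850 = 499.5 mol.
N₂ fed = 499.5 × 79/21 = 1879 mol.
Fuel reacted = 0.931 × 180 → ξ = 167.6 mol.
Outlet (n = n₀ + ν ξ):
  CH₃OH: 180 − 1(167.6) = 12.42
  O₂: 499.5 − 1.5(167.6) = 248.1
  N₂: 1879 (inert)
  CO₂: 0 + 1(167.6) = 167.6
  H₂O: 0 + 2(167.6) = 335.2
Total out = 12.42 + 248.1 + 1879 + 167.6 + 335.2 = 2642 mol.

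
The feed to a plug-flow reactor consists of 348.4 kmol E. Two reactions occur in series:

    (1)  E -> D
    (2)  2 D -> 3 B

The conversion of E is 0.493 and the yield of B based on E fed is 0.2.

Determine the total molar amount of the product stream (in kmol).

372 kmol

Conversion of E: E consumed = 1ξ₁ = 0.493 × 348.4 → ξ₁ = 171.8 kmol.
Yield of B: 3ξ₂ / 348.4 = 0.2 → ξ₂ = 23.23 kmol.
Outlet amounts (n = n₀ + Σ ν·ξ):
  E: 348.4 − 1(171.8) = 176.6
  D: 0 + 1(171.8) − 2(23.23) = 125.3
  B: 0 + 3(23.23) = 69.68
Total out = 176.6 + 125.3 + 69.68 = 371.6 kmol.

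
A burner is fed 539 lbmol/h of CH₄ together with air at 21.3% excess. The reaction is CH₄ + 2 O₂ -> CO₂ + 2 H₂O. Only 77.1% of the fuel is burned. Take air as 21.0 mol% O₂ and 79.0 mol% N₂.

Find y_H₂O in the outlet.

Stoichiometric O₂ = 2 × 539 = 1078 lbmol/h; O₂ fed = 1078 × 1.213 = 1308 lbmol/h.
N₂ fed = 1308 × 79/21 = 4919 lbmol/h.
Fuel reacted = 0.771 × 539 → ξ = 415.6 lbmol/h.
Outlet (n = n₀ + ν ξ):
  CH₄: 539 − 1(415.6) = 123.4
  O₂: 1308 − 2(415.6) = 476.5
  N₂: 4919 (inert)
  CO₂: 0 + 1(415.6) = 415.6
  H₂O: 0 + 2(415.6) = 831.1
Total out = 6766 lbmol/h; y_H₂O = 831.1 / 6766 = 0.1228.

0.123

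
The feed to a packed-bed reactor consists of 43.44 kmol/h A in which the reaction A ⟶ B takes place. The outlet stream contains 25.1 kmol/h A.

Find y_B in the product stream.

For A: n = n₀ − 1ξ → 25.1 = 43.44 − 1ξ, giving ξ = 18.34 kmol/h.
Outlet amounts (n = n₀ + ν ξ):
  A: 43.44 − 1(18.34) = 25.1
  B: 0 + 1(18.34) = 18.34
Total out = 43.44 kmol/h; y_B = 18.34 / 43.44 = 0.4222.

0.422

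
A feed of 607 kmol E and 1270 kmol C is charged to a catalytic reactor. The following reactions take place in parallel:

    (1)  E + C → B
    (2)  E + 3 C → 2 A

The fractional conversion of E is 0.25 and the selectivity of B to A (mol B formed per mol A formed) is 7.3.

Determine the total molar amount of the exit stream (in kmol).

1720 kmol

Conversion of E: E consumed = 0.25 × 607 = 151.8 kmol = 1ξ₁ + 1ξ₂.
Selectivity: 1ξ₁ / (2ξ₂) = 7.3 → ξ₁ = 14.6 ξ₂.
Substitute: (1·14.6 + 1) ξ₂ = 151.8 → ξ₂ = 9.728 kmol, ξ₁ = 142 kmol.
Outlet amounts (n = n₀ + Σ ν·ξ):
  E: 607 − 1(142) − 1(9.728) = 455.2
  C: 1270 − 1(142) − 3(9.728) = 1099
  B: 0 + 1(142) = 142
  A: 0 + 2(9.728) = 19.46
Total out = 455.2 + 1099 + 142 + 19.46 = 1716 kmol.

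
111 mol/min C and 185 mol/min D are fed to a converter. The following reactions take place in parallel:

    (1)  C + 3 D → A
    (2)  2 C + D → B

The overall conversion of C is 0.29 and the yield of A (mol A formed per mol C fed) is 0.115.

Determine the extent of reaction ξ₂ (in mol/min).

Yield of A: 1ξ₁ / 111 = 0.115 → ξ₁ = 12.77 mol/min.
Conversion of C: 1ξ₁ + 2ξ₂ = 0.29 × 111 = 32.19 → ξ₂ = 9.712 mol/min.
Outlet amounts (n = n₀ + Σ ν·ξ):
  C: 111 − 1(12.77) − 2(9.712) = 78.81
  D: 185 − 3(12.77) − 1(9.712) = 137
  A: 0 + 1(12.77) = 12.77
  B: 0 + 1(9.712) = 9.712

ξ₂ = 9.71 mol/min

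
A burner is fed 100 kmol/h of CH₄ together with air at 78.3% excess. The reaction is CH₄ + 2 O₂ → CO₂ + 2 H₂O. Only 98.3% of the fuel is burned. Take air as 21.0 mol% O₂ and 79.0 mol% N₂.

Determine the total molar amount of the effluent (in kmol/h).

Stoichiometric O₂ = 2 × 100 = 200 kmol/h; O₂ fed = 200 × 1.783 = 356.6 kmol/h.
N₂ fed = 356.6 × 79/21 = 1341 kmol/h.
Fuel reacted = 0.983 × 100 → ξ = 98.3 kmol/h.
Outlet (n = n₀ + ν ξ):
  CH₄: 100 − 1(98.3) = 1.7
  O₂: 356.6 − 2(98.3) = 160
  N₂: 1341 (inert)
  CO₂: 0 + 1(98.3) = 98.3
  H₂O: 0 + 2(98.3) = 196.6
Total out = 1.7 + 160 + 1341 + 98.3 + 196.6 = 1798 kmol/h.

1800 kmol/h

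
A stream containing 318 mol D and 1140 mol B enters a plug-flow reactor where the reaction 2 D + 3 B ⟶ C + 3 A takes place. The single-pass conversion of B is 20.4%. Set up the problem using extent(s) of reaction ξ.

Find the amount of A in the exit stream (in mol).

233 mol

B reacted = 0.204 × 1140 = 232.6 mol; ν_B = −3, so ξ = 232.6/3 = 77.52 mol.
Outlet amounts (n = n₀ + ν ξ):
  D: 318 − 2(77.52) = 163
  B: 1140 − 3(77.52) = 907.4
  C: 0 + 1(77.52) = 77.52
  A: 0 + 3(77.52) = 232.6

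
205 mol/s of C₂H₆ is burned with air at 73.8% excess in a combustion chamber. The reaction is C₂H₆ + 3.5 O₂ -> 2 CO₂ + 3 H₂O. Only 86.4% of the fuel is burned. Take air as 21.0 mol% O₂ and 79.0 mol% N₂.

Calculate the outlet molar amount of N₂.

Stoichiometric O₂ = 3.5 × 205 = 717.5 mol/s; O₂ fed = 717.5 × 1.738 = 1247 mol/s.
N₂ fed = 1247 × 79/21 = 4691 mol/s.
Fuel reacted = 0.864 × 205 → ξ = 177.1 mol/s.
Outlet (n = n₀ + ν ξ):
  C₂H₆: 205 − 1(177.1) = 27.88
  O₂: 1247 − 3.5(177.1) = 627.1
  N₂: 4691 (inert)
  CO₂: 0 + 2(177.1) = 354.2
  H₂O: 0 + 3(177.1) = 531.4

4690 mol/s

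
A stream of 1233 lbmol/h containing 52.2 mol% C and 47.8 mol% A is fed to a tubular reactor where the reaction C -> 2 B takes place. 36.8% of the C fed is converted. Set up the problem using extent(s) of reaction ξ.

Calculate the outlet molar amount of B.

474 lbmol/h

C reacted = 0.368 × 643.6 = 236.9 lbmol/h; ν_C = −1, so ξ = 236.9/1 = 236.9 lbmol/h.
Outlet amounts (n = n₀ + ν ξ):
  C: 643.6 − 1(236.9) = 406.8
  B: 0 + 2(236.9) = 473.7
  A: 589.4 (inert)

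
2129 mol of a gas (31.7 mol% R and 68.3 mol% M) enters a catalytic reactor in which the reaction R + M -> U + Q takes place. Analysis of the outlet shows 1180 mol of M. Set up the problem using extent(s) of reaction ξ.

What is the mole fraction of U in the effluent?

For M: n = n₀ − 1ξ → 1180 = 1454 − 1ξ, giving ξ = 274.1 mol.
Outlet amounts (n = n₀ + ν ξ):
  R: 674.9 − 1(274.1) = 400.8
  M: 1454 − 1(274.1) = 1180
  U: 0 + 1(274.1) = 274.1
  Q: 0 + 1(274.1) = 274.1
Total out = 2129 mol; y_U = 274.1 / 2129 = 0.1287.

0.129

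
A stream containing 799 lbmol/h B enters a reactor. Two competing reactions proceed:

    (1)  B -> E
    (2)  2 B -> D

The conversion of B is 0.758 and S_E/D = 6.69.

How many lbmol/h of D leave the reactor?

69.7 lbmol/h

Conversion of B: B consumed = 0.758 × 799 = 605.6 lbmol/h = 1ξ₁ + 2ξ₂.
Selectivity: 1ξ₁ / (1ξ₂) = 6.69 → ξ₁ = 6.69 ξ₂.
Substitute: (1·6.69 + 2) ξ₂ = 605.6 → ξ₂ = 69.69 lbmol/h, ξ₁ = 466.3 lbmol/h.
Outlet amounts (n = n₀ + Σ ν·ξ):
  B: 799 − 1(466.3) − 2(69.69) = 193.4
  E: 0 + 1(466.3) = 466.3
  D: 0 + 1(69.69) = 69.69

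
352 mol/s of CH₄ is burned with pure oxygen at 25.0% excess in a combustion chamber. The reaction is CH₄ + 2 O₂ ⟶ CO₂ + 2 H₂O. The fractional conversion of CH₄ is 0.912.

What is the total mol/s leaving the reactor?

1230 mol/s

Stoichiometric O₂ = 2 × 352 = 704 mol/s; O₂ fed = 704 × 1.250 = 880 mol/s.
Fuel reacted = 0.912 × 352 → ξ = 321 mol/s.
Outlet (n = n₀ + ν ξ):
  CH₄: 352 − 1(321) = 30.98
  O₂: 880 − 2(321) = 238
  CO₂: 0 + 1(321) = 321
  H₂O: 0 + 2(321) = 642
Total out = 30.98 + 238 + 321 + 642 = 1232 mol/s.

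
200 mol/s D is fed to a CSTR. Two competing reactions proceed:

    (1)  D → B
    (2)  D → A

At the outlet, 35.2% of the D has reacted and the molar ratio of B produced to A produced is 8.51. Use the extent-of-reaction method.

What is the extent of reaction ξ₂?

Conversion of D: D consumed = 0.352 × 200 = 70.4 mol/s = 1ξ₁ + 1ξ₂.
Selectivity: 1ξ₁ / (1ξ₂) = 8.51 → ξ₁ = 8.51 ξ₂.
Substitute: (1·8.51 + 1) ξ₂ = 70.4 → ξ₂ = 7.403 mol/s, ξ₁ = 63 mol/s.
Outlet amounts (n = n₀ + Σ ν·ξ):
  D: 200 − 1(63) − 1(7.403) = 129.6
  B: 0 + 1(63) = 63
  A: 0 + 1(7.403) = 7.403

ξ₂ = 7.4 mol/s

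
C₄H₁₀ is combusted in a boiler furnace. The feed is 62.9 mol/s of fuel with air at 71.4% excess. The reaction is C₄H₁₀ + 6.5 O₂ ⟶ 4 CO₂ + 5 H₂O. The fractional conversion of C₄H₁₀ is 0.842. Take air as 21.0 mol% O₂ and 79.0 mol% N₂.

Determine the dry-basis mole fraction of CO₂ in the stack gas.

Stoichiometric O₂ = 6.5 × 62.9 = 408.8 mol/s; O₂ fed = 408.8 × 1.714 = 700.8 mol/s.
N₂ fed = 700.8 × 79/21 = 2636 mol/s.
Fuel reacted = 0.842 × 62.9 → ξ = 52.96 mol/s.
Outlet (n = n₀ + ν ξ):
  C₄H₁₀: 62.9 − 1(52.96) = 9.938
  O₂: 700.8 − 6.5(52.96) = 356.5
  N₂: 2636 (inert)
  CO₂: 0 + 4(52.96) = 211.8
  H₂O: 0 + 5(52.96) = 264.8
Dry total = 3215 mol/s; y_CO₂ (dry) = 211.8 / 3215 = 0.0659.

0.0659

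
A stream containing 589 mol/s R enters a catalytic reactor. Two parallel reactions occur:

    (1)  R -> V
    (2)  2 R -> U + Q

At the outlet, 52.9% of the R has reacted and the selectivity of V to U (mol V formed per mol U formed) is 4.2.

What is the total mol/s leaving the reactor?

Conversion of R: R consumed = 0.529 × 589 = 311.6 mol/s = 1ξ₁ + 2ξ₂.
Selectivity: 1ξ₁ / (1ξ₂) = 4.2 → ξ₁ = 4.2 ξ₂.
Substitute: (1·4.2 + 2) ξ₂ = 311.6 → ξ₂ = 50.26 mol/s, ξ₁ = 211.1 mol/s.
Outlet amounts (n = n₀ + Σ ν·ξ):
  R: 589 − 1(211.1) − 2(50.26) = 277.4
  V: 0 + 1(211.1) = 211.1
  U: 0 + 1(50.26) = 50.26
  Q: 0 + 1(50.26) = 50.26
Total out = 277.4 + 211.1 + 50.26 + 50.26 = 589 mol/s.

589 mol/s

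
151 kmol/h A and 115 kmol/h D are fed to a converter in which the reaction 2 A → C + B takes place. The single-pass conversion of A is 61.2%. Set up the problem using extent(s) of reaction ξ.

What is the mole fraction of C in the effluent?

A reacted = 0.612 × 151 = 92.41 kmol/h; ν_A = −2, so ξ = 92.41/2 = 46.21 kmol/h.
Outlet amounts (n = n₀ + ν ξ):
  A: 151 − 2(46.21) = 58.59
  C: 0 + 1(46.21) = 46.21
  B: 0 + 1(46.21) = 46.21
  D: 115 (inert)
Total out = 266 kmol/h; y_C = 46.21 / 266 = 0.1737.

0.174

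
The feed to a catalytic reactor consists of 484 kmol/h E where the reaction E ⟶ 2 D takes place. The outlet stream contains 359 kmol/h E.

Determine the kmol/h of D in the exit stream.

250 kmol/h

For E: n = n₀ − 1ξ → 359 = 484 − 1ξ, giving ξ = 125 kmol/h.
Outlet amounts (n = n₀ + ν ξ):
  E: 484 − 1(125) = 359
  D: 0 + 2(125) = 250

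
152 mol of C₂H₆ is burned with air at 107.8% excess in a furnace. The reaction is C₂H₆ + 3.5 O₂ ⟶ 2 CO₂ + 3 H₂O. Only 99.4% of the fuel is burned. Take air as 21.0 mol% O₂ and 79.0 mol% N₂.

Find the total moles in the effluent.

5490 mol

Stoichiometric O₂ = 3.5 × 152 = 532 mol; O₂ fed = 532 × 2.078 = 1105 mol.
N₂ fed = 1105 × 79/21 = 4159 mol.
Fuel reacted = 0.994 × 152 → ξ = 151.1 mol.
Outlet (n = n₀ + ν ξ):
  C₂H₆: 152 − 1(151.1) = 0.912
  O₂: 1105 − 3.5(151.1) = 576.7
  N₂: 4159 (inert)
  CO₂: 0 + 2(151.1) = 302.2
  H₂O: 0 + 3(151.1) = 453.3
Total out = 0.912 + 576.7 + 4159 + 302.2 + 453.3 = 5492 mol.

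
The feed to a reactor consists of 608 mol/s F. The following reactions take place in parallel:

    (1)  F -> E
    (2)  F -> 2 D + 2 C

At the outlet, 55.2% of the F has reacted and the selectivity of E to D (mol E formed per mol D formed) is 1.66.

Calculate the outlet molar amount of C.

155 mol/s

Conversion of F: F consumed = 0.552 × 608 = 335.6 mol/s = 1ξ₁ + 1ξ₂.
Selectivity: 1ξ₁ / (2ξ₂) = 1.66 → ξ₁ = 3.32 ξ₂.
Substitute: (1·3.32 + 1) ξ₂ = 335.6 → ξ₂ = 77.69 mol/s, ξ₁ = 257.9 mol/s.
Outlet amounts (n = n₀ + Σ ν·ξ):
  F: 608 − 1(257.9) − 1(77.69) = 272.4
  E: 0 + 1(257.9) = 257.9
  D: 0 + 2(77.69) = 155.4
  C: 0 + 2(77.69) = 155.4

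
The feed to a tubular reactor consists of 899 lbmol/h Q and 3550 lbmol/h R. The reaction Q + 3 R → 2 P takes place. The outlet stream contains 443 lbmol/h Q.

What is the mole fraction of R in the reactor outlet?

For Q: n = n₀ − 1ξ → 443 = 899 − 1ξ, giving ξ = 456 lbmol/h.
Outlet amounts (n = n₀ + ν ξ):
  Q: 899 − 1(456) = 443
  R: 3550 − 3(456) = 2182
  P: 0 + 2(456) = 912
Total out = 3537 lbmol/h; y_R = 2182 / 3537 = 0.6169.

0.617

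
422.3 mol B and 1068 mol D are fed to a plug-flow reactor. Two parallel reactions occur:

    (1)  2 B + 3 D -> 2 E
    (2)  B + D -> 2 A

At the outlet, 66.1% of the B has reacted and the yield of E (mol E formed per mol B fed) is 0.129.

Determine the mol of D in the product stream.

Yield of E: 2ξ₁ / 422.3 = 0.129 → ξ₁ = 27.24 mol.
Conversion of B: 2ξ₁ + 1ξ₂ = 0.661 × 422.3 = 279.1 → ξ₂ = 224.7 mol.
Outlet amounts (n = n₀ + Σ ν·ξ):
  B: 422.3 − 2(27.24) − 1(224.7) = 143.2
  D: 1068 − 3(27.24) − 1(224.7) = 761.6
  E: 0 + 2(27.24) = 54.48
  A: 0 + 2(224.7) = 449.3

762 mol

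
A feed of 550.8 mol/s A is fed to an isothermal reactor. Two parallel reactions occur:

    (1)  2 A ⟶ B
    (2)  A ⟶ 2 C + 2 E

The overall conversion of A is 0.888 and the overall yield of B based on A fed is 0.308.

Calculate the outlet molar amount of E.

300 mol/s

Yield of B: 1ξ₁ / 550.8 = 0.308 → ξ₁ = 169.6 mol/s.
Conversion of A: 2ξ₁ + 1ξ₂ = 0.888 × 550.8 = 489.1 → ξ₂ = 149.8 mol/s.
Outlet amounts (n = n₀ + Σ ν·ξ):
  A: 550.8 − 2(169.6) − 1(149.8) = 61.69
  B: 0 + 1(169.6) = 169.6
  C: 0 + 2(149.8) = 299.6
  E: 0 + 2(149.8) = 299.6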